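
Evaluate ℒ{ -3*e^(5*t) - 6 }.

-3/(s - 5) - 6/s

Apply the Laplace transform termwise.
L{-6} = -6/s; (-3)·[L{e^(5t)} = 1/(s - 5)].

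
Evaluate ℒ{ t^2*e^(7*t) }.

2/(s - 7)^3

L{e^(7t)} = 1/(s - 7).
Then apply L{t^2·g(t)} = (-1)^2 d^2/ds^2[G(s)] with G(s) = 1/(s - 7):
differentiating 2 times and applying the sign gives 2/(s - 7)^3.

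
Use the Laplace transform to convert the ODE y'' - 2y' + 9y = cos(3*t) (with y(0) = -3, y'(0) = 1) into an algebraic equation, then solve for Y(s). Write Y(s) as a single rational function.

Y(s) = (-3*s^3 + 7*s^2 - 26*s + 63)/(s^4 - 2*s^3 + 18*s^2 - 18*s + 81)

Take the Laplace transform of both sides.
With L{y''} = s^2 Y - s·y(0) - y'(0) and L{y'} = sY - y(0), with y(0) = -3, y'(0) = 1: the LHS transforms to (s^2 - 2*s + 9)Y - (-3*s + 7).
The right side is L{cos(3*t)} = s/(s^2 + 9).
So (s^2 - 2*s + 9)Y = s/(s^2 + 9) + (-3*s + 7).
Solve for Y(s) and write it as one ratio of polynomials.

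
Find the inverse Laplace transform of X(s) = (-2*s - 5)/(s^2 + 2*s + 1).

Factor the denominator: s^2 + 2*s + 1 = (s + 1)^2.
Partial fraction decomposition gives [-2/(s + 1)] + [-3/(s + 1)^2].
Invert each term: -2/(s + 1) ↔ -2e^(-t); -3/(s + 1)^2 ↔ -3t·e^(-t).

-3*t*exp(-t) - 2*exp(-t)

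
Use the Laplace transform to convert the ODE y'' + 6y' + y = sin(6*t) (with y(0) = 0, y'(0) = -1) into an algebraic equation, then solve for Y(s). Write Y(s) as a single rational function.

Y(s) = (-s^2 - 30)/(s^4 + 6*s^3 + 37*s^2 + 216*s + 36)

Take the Laplace transform of both sides.
The derivative rules (L{y''} = s^2 Y - s·y(0) - y'(0) and L{y'} = sY - y(0), with y(0) = 0, y'(0) = -1) turn the left side into (s^2 + 6*s + 1)Y - (-1).
The right side is L{sin(6*t)} = 6/(s^2 + 36).
So (s^2 + 6*s + 1)Y = 6/(s^2 + 36) + (-1).
Isolate Y and clear denominators.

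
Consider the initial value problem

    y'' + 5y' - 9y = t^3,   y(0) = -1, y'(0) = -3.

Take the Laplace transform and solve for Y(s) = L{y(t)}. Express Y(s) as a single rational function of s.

Y(s) = (-s^5 - 8*s^4 + 6)/(s^6 + 5*s^5 - 9*s^4)

Laplace-transform each side.
The derivative rules (L{y''} = s^2 Y - s·y(0) - y'(0) and L{y'} = sY - y(0), with y(0) = -1, y'(0) = -3) turn the left side into (s^2 + 5*s - 9)Y - (-s - 8).
The right side is L{t^3} = 6/s^4.
So (s^2 + 5*s - 9)Y = 6/s^4 + (-s - 8).
Solve for Y(s) and write it as one ratio of polynomials.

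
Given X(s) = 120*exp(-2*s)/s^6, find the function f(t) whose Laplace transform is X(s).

The factor e^(-2s) signals a time shift by c = 2 (second shifting theorem).
L{t^5} = 5!/s^6 = 120/s^6, so L^-1{120/s^6} = t^5.
Hence the inverse is u(t - 2) times that function evaluated at t - 2.

f(t) = Heaviside(t - 2)*((t - 2)^5)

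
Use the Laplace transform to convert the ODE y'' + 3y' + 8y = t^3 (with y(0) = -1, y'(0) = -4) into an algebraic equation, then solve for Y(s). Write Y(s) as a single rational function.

Y(s) = (-s^5 - 7*s^4 + 6)/(s^6 + 3*s^5 + 8*s^4)

Apply the Laplace transform to the equation.
The derivative rules (L{y''} = s^2 Y - s·y(0) - y'(0) and L{y'} = sY - y(0), with y(0) = -1, y'(0) = -4) turn the left side into (s^2 + 3*s + 8)Y - (-s - 7).
The right side is L{t^3} = 6/s^4.
So (s^2 + 3*s + 8)Y = 6/s^4 + (-s - 7).
Isolate Y and clear denominators.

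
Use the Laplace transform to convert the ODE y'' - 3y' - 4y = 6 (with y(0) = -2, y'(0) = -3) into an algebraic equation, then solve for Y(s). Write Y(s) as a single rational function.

Y(s) = (-2*s^2 + 3*s + 6)/(s^3 - 3*s^2 - 4*s)

Apply the Laplace transform to the equation.
The derivative rules (L{y''} = s^2 Y - s·y(0) - y'(0) and L{y'} = sY - y(0), with y(0) = -2, y'(0) = -3) turn the left side into (s^2 - 3*s - 4)Y - (-2*s + 3).
The right side is L{6} = 6/s.
So (s^2 - 3*s - 4)Y = 6/s + (-2*s + 3).
Solve for Y(s) and write it as one ratio of polynomials.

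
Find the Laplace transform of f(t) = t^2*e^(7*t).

2/(s - 7)^3

L{e^(7t)} = 1/(s - 7).
Then apply L{t^2·g(t)} = (-1)^2 d^2/ds^2[G(s)] with G(s) = 1/(s - 7):
differentiating 2 times and applying the sign gives 2/(s - 7)^3.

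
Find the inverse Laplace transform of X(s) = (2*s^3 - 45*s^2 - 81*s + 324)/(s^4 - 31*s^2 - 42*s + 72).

-3*exp(6*t) - 2*exp(t) + 3*exp(-3*t) + 4*exp(-4*t)

Factor the denominator: s^4 - 31*s^2 - 42*s + 72 = (s - 6)*(s - 1)*(s + 3)*(s + 4).
Partial fraction decomposition gives [-3/(s - 6)] + [4/(s + 4)] + [3/(s + 3)] + [-2/(s - 1)].
Invert each term: -3/(s - 6) ↔ -3e^(6t); 4/(s + 4) ↔ 4e^(-4t); 3/(s + 3) ↔ 3e^(-3t); -2/(s - 1) ↔ -2e^(t).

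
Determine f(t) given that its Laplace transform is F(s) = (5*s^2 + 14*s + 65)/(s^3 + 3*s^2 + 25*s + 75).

Factor the denominator: s^3 + 3*s^2 + 25*s + 75 = (s + 3)*(s^2 + 25).
Partial fraction decomposition gives [2/(s + 3)] + [3*s/(s^2 + 25)] + [5/(s^2 + 25)].
Invert each term: 2/(s + 3) ↔ 2e^(-3t); 3·s/(s^2 + 25) ↔ 3cos(5t); 1·5/(s^2 + 25) ↔ sin(5t).

f(t) = sin(5*t) + 3*cos(5*t) + 2*exp(-3*t)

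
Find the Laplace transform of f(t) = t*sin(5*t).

L{sin(5t)} = 5/(s^2 + 25).
Then apply L{t·g(t)} = -d/ds[H(s)] with H(s) = 5/(s^2 + 25):
differentiating 1 time and applying the sign gives 10*s/(s^2 + 25)^2.

10*s/(s^2 + 25)^2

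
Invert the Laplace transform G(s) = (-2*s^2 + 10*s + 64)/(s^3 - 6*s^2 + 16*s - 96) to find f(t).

f(t) = exp(6*t) - 2*sin(4*t) - 3*cos(4*t)

Factor the denominator: s^3 - 6*s^2 + 16*s - 96 = (s - 6)*(s^2 + 16).
Partial fraction decomposition gives [1/(s - 6)] + [-3*s/(s^2 + 16)] + [-8/(s^2 + 16)].
Invert each term: 1/(s - 6) ↔ e^(6t); -3·s/(s^2 + 16) ↔ -3cos(4t); -2·4/(s^2 + 16) ↔ -2sin(4t).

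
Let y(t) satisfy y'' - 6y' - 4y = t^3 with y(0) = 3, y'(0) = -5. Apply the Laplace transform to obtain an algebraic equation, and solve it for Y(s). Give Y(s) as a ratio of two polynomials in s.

Laplace-transform each side.
With L{y''} = s^2 Y - s·y(0) - y'(0) and L{y'} = sY - y(0), with y(0) = 3, y'(0) = -5: the LHS transforms to (s^2 - 6*s - 4)Y - (3*s - 23).
The right side is L{t^3} = 6/s^4.
So (s^2 - 6*s - 4)Y = 6/s^4 + (3*s - 23).
Divide through and combine into a single rational function.

Y(s) = (3*s^5 - 23*s^4 + 6)/(s^6 - 6*s^5 - 4*s^4)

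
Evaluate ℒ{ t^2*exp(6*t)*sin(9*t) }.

L{sin(9t)} = 9/(s^2 + 81).
Multiplying by e^(6t) shifts s → s - 6, so L{exp(6*t)*sin(9*t)} = 9/((s - 6)^2 + 81).
Then apply L{t^2·g(t)} = (-1)^2 d^2/ds^2[G(s)] with G(s) = 9/((s - 6)^2 + 81):
differentiating 2 times and applying the sign gives 54*(s^2 - 12*s + 9)/(s^2 - 12*s + 117)^3.

54*(s^2 - 12*s + 9)/(s^2 - 12*s + 117)^3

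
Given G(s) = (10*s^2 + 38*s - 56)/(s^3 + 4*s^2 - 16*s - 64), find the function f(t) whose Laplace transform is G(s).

f(t) = 6*t*exp(-4*t) + 4*exp(4*t) + 6*exp(-4*t)

Factor the denominator: s^3 + 4*s^2 - 16*s - 64 = (s - 4)*(s + 4)^2.
Partial fraction decomposition gives [6/(s + 4)] + [6/(s + 4)^2] + [4/(s - 4)].
Invert each term: 6/(s + 4) ↔ 6e^(-4t); 6/(s + 4)^2 ↔ 6t·e^(-4t); 4/(s - 4) ↔ 4e^(4t).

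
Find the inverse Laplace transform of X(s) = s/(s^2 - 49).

cosh(7*t)

Since L{cosh(7t)} = s/(s^2 - 49), the inverse is cosh(7*t).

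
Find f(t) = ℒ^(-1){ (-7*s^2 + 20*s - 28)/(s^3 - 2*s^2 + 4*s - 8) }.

Factor the denominator: s^3 - 2*s^2 + 4*s - 8 = (s - 2)*(s^2 + 4).
Partial fraction decomposition gives [-2/(s - 2)] + [-5*s/(s^2 + 4)] + [10/(s^2 + 4)].
Invert each term: -2/(s - 2) ↔ -2e^(2t); -5·s/(s^2 + 4) ↔ -5cos(2t); 5·2/(s^2 + 4) ↔ 5sin(2t).

f(t) = -2*exp(2*t) + 5*sin(2*t) - 5*cos(2*t)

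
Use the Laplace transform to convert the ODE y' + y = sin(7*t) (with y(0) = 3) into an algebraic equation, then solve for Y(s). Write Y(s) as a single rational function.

Laplace-transform each side.
Using L{y'} = sY - y(0) = sY - 3, the left side becomes (s + 1)Y - (3).
The right side is L{sin(7*t)} = 7/(s^2 + 49).
So (s + 1)Y = 7/(s^2 + 49) + (3).
Solve for Y(s) and write it as one ratio of polynomials.

Y(s) = (3*s^2 + 154)/(s^3 + s^2 + 49*s + 49)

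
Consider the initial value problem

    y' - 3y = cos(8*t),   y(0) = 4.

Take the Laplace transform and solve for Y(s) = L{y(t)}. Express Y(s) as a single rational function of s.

Y(s) = (4*s^2 + s + 256)/(s^3 - 3*s^2 + 64*s - 192)

Take the Laplace transform of both sides.
Using L{y'} = sY - y(0) = sY - 4, the left side becomes (s - 3)Y - (4).
The right side is L{cos(8*t)} = s/(s^2 + 64).
So (s - 3)Y = s/(s^2 + 64) + (4).
Isolate Y and clear denominators.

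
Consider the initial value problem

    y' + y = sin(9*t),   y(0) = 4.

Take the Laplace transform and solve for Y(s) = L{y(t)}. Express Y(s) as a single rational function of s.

Y(s) = (4*s^2 + 333)/(s^3 + s^2 + 81*s + 81)

Take the Laplace transform of both sides.
Using L{y'} = sY - y(0) = sY - 4, the left side becomes (s + 1)Y - (4).
The right side is L{sin(9*t)} = 9/(s^2 + 81).
So (s + 1)Y = 9/(s^2 + 81) + (4).
Isolate Y and clear denominators.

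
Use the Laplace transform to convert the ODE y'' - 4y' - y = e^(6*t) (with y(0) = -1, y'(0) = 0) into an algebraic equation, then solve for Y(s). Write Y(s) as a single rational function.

Y(s) = (-s^2 + 10*s - 23)/(s^3 - 10*s^2 + 23*s + 6)

Laplace-transform each side.
Using L{y''} = s^2 Y - s·y(0) - y'(0) and L{y'} = sY - y(0), with y(0) = -1, y'(0) = 0, the left side becomes (s^2 - 4*s - 1)Y - (-s + 4).
The right side is L{e^(6*t)} = 1/(s - 6).
So (s^2 - 4*s - 1)Y = 1/(s - 6) + (-s + 4).
Solve for Y(s) and write it as one ratio of polynomials.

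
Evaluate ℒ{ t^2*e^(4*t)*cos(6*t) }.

L{cos(6t)} = s/(s^2 + 36).
Multiplying by e^(4t) shifts s → s - 4, so L{e^(4*t)*cos(6*t)} = (s - 4)/((s - 4)^2 + 36).
Then apply L{t^2·g(t)} = (-1)^2 d^2/ds^2[H(s)] with H(s) = (s - 4)/((s - 4)^2 + 36):
differentiating 2 times and applying the sign gives 2*(s - 4)*(s^2 - 8*s - 92)/(s^2 - 8*s + 52)^3.

2*(s - 4)*(s^2 - 8*s - 92)/(s^2 - 8*s + 52)^3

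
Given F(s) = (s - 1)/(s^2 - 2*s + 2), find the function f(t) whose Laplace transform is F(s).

Rewrite the denominator: s^2 - 2*s + 2 = (s - 1)^2 + 1.
The form in (s - 1) signals a first-shifting-theorem factor e^(t).
Since L{cos(t)} = s/(s^2 + 1), the inverse is e^(t)*cos(t).

f(t) = exp(t)*cos(t)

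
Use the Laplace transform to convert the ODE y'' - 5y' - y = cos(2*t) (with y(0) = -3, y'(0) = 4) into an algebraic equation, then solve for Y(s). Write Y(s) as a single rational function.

Y(s) = (-3*s^3 + 19*s^2 - 11*s + 76)/(s^4 - 5*s^3 + 3*s^2 - 20*s - 4)

Transform both sides with L{·}.
Using L{y''} = s^2 Y - s·y(0) - y'(0) and L{y'} = sY - y(0), with y(0) = -3, y'(0) = 4, the left side becomes (s^2 - 5*s - 1)Y - (-3*s + 19).
The right side is L{cos(2*t)} = s/(s^2 + 4).
So (s^2 - 5*s - 1)Y = s/(s^2 + 4) + (-3*s + 19).
Solve for Y(s) and write it as one ratio of polynomials.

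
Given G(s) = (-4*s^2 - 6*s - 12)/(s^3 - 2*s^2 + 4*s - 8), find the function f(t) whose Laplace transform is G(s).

f(t) = -5*exp(2*t) - 2*sin(2*t) + cos(2*t)

Factor the denominator: s^3 - 2*s^2 + 4*s - 8 = (s - 2)*(s^2 + 4).
Partial fraction decomposition gives [-5/(s - 2)] + [s/(s^2 + 4)] + [-4/(s^2 + 4)].
Invert each term: -5/(s - 2) ↔ -5e^(2t); 1·s/(s^2 + 4) ↔ cos(2t); -2·2/(s^2 + 4) ↔ -2sin(2t).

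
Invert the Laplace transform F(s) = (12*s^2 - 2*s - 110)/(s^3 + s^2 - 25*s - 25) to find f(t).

Factor the denominator: s^3 + s^2 - 25*s - 25 = (s - 5)*(s + 1)*(s + 5).
Partial fraction decomposition gives [5/(s + 5)] + [4/(s + 1)] + [3/(s - 5)].
Invert each term: 5/(s + 5) ↔ 5e^(-5t); 4/(s + 1) ↔ 4e^(-t); 3/(s - 5) ↔ 3e^(5t).

f(t) = 3*exp(5*t) + 4*exp(-t) + 5*exp(-5*t)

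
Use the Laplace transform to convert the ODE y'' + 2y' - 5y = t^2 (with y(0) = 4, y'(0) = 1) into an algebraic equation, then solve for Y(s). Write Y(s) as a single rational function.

Transform both sides with L{·}.
The derivative rules (L{y''} = s^2 Y - s·y(0) - y'(0) and L{y'} = sY - y(0), with y(0) = 4, y'(0) = 1) turn the left side into (s^2 + 2*s - 5)Y - (4*s + 9).
The right side is L{t^2} = 2/s^3.
So (s^2 + 2*s - 5)Y = 2/s^3 + (4*s + 9).
Solve for Y(s) and write it as one ratio of polynomials.

Y(s) = (4*s^4 + 9*s^3 + 2)/(s^5 + 2*s^4 - 5*s^3)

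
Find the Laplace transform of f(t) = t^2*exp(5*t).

2/(s - 5)^3

L{e^(5t)} = 1/(s - 5).
Then apply L{t^2·g(t)} = (-1)^2 d^2/ds^2[G(s)] with G(s) = 1/(s - 5):
differentiating 2 times and applying the sign gives 2/(s - 5)^3.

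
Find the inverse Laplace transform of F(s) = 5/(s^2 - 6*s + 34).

Rewrite the denominator: s^2 - 6*s + 34 = (s - 3)^2 + 25.
The form in (s - 3) signals a first-shifting-theorem factor e^(3t).
Since L{sin(5t)} = 5/(s^2 + 25), the inverse is exp(3*t)*sin(5*t).

exp(3*t)*sin(5*t)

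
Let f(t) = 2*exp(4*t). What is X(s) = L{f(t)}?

X(s) = 2/(s - 4)

L{2} = 2/s.
By the first shifting theorem, multiplying by e^(4t) replaces s with s - 4.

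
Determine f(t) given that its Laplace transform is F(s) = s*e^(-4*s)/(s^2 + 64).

The factor e^(-4s) signals a time shift by c = 4 (second shifting theorem).
L{cos(8t)} = s/(s^2 + 64), so L^-1{s/(s^2 + 64)} = cos(8*t).
Hence the inverse is u(t - 4) times that function evaluated at t - 4.

f(t) = Heaviside(t - 4)*(cos(8*t - 32))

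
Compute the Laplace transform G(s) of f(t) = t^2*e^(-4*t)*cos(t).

G(s) = 2*(s + 4)*(s^2 + 8*s + 13)/(s^2 + 8*s + 17)^3

L{cos(t)} = s/(s^2 + 1).
Multiplying by e^(-4t) shifts s → s + 4, so L{e^(-4*t)*cos(t)} = (s + 4)/((s + 4)^2 + 1).
Then apply L{t^2·g(t)} = (-1)^2 d^2/ds^2[H(s)] with H(s) = (s + 4)/((s + 4)^2 + 1):
differentiating 2 times and applying the sign gives 2*(s + 4)*(s^2 + 8*s + 13)/(s^2 + 8*s + 17)^3.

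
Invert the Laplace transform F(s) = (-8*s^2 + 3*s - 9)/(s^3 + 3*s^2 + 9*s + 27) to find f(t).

f(t) = 4*sin(3*t) - 3*cos(3*t) - 5*exp(-3*t)

Factor the denominator: s^3 + 3*s^2 + 9*s + 27 = (s + 3)*(s^2 + 9).
Partial fraction decomposition gives [-5/(s + 3)] + [-3*s/(s^2 + 9)] + [12/(s^2 + 9)].
Invert each term: -5/(s + 3) ↔ -5e^(-3t); -3·s/(s^2 + 9) ↔ -3cos(3t); 4·3/(s^2 + 9) ↔ 4sin(3t).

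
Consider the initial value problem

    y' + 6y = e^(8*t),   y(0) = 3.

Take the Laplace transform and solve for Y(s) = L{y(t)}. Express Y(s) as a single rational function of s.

Laplace-transform each side.
The derivative rules (L{y'} = sY - y(0) = sY - 3) turn the left side into (s + 6)Y - (3).
The right side is L{e^(8*t)} = 1/(s - 8).
So (s + 6)Y = 1/(s - 8) + (3).
Isolate Y and clear denominators.

Y(s) = (3*s - 23)/(s^2 - 2*s - 48)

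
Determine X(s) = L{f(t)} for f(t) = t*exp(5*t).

L{t} = 1!/s^2 = 1/s^2.
By the first shifting theorem, multiplying by e^(5t) replaces s with s - 5.

X(s) = (s - 5)^(-2)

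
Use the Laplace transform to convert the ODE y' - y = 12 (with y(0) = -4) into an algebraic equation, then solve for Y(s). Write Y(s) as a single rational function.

Transform both sides with L{·}.
With L{y'} = sY - y(0) = sY - (-4): the LHS transforms to (s - 1)Y - (-4).
The right side is L{12} = 12/s.
So (s - 1)Y = 12/s + (-4).
Isolate Y and clear denominators.

Y(s) = (-4*s + 12)/(s^2 - s)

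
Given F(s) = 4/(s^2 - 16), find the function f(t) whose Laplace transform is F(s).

Since L{sinh(4t)} = 4/(s^2 - 16), the inverse is sinh(4*t).

f(t) = sinh(4*t)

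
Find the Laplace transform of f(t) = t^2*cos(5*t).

2*s*(s^2 - 75)/(s^2 + 25)^3

L{cos(5t)} = s/(s^2 + 25).
Then apply L{t^2·g(t)} = (-1)^2 d^2/ds^2[G(s)] with G(s) = s/(s^2 + 25):
differentiating 2 times and applying the sign gives 2*s*(s^2 - 75)/(s^2 + 25)^3.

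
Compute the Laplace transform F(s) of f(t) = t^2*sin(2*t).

L{sin(2t)} = 2/(s^2 + 4).
Then apply L{t^2·g(t)} = (-1)^2 d^2/ds^2[G(s)] with G(s) = 2/(s^2 + 4):
differentiating 2 times and applying the sign gives 4*(3*s^2 - 4)/(s^2 + 4)^3.

F(s) = 4*(3*s^2 - 4)/(s^2 + 4)^3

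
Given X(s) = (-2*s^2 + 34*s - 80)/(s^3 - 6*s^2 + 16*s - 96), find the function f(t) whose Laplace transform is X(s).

f(t) = exp(6*t) + 4*sin(4*t) - 3*cos(4*t)

Factor the denominator: s^3 - 6*s^2 + 16*s - 96 = (s - 6)*(s^2 + 16).
Partial fraction decomposition gives [1/(s - 6)] + [-3*s/(s^2 + 16)] + [16/(s^2 + 16)].
Invert each term: 1/(s - 6) ↔ e^(6t); -3·s/(s^2 + 16) ↔ -3cos(4t); 4·4/(s^2 + 16) ↔ 4sin(4t).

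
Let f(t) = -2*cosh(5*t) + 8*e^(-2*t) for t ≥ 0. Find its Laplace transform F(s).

By linearity of the Laplace transform, transform each term separately.
(8)·[L{e^(-2t)} = 1/(s + 2)]; (-2)·[L{cosh(5t)} = s/(s^2 - 25)].

F(s) = -2*s/(s^2 - 25) + 8/(s + 2)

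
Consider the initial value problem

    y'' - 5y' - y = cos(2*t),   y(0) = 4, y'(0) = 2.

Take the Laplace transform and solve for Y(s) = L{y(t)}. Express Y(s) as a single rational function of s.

Apply the Laplace transform to the equation.
With L{y''} = s^2 Y - s·y(0) - y'(0) and L{y'} = sY - y(0), with y(0) = 4, y'(0) = 2: the LHS transforms to (s^2 - 5*s - 1)Y - (4*s - 18).
The right side is L{cos(2*t)} = s/(s^2 + 4).
So (s^2 - 5*s - 1)Y = s/(s^2 + 4) + (4*s - 18).
Solve for Y(s) and write it as one ratio of polynomials.

Y(s) = (4*s^3 - 18*s^2 + 17*s - 72)/(s^4 - 5*s^3 + 3*s^2 - 20*s - 4)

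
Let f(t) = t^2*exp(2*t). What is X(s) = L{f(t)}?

X(s) = 2/(s - 2)^3

L{e^(2t)} = 1/(s - 2).
Then apply L{t^2·g(t)} = (-1)^2 d^2/ds^2[G(s)] with G(s) = 1/(s - 2):
differentiating 2 times and applying the sign gives 2/(s - 2)^3.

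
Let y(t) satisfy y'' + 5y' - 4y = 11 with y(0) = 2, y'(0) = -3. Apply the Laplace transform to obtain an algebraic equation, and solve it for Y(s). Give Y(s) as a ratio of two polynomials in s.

Y(s) = (2*s^2 + 7*s + 11)/(s^3 + 5*s^2 - 4*s)

Transform both sides with L{·}.
With L{y''} = s^2 Y - s·y(0) - y'(0) and L{y'} = sY - y(0), with y(0) = 2, y'(0) = -3: the LHS transforms to (s^2 + 5*s - 4)Y - (2*s + 7).
The right side is L{11} = 11/s.
So (s^2 + 5*s - 4)Y = 11/s + (2*s + 7).
Solve for Y(s) and write it as one ratio of polynomials.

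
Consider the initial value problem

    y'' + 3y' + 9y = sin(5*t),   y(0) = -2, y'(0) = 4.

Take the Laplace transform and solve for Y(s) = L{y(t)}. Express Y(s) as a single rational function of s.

Y(s) = (-2*s^3 - 2*s^2 - 50*s - 45)/(s^4 + 3*s^3 + 34*s^2 + 75*s + 225)

Apply the Laplace transform to the equation.
With L{y''} = s^2 Y - s·y(0) - y'(0) and L{y'} = sY - y(0), with y(0) = -2, y'(0) = 4: the LHS transforms to (s^2 + 3*s + 9)Y - (-2*s - 2).
The right side is L{sin(5*t)} = 5/(s^2 + 25).
So (s^2 + 3*s + 9)Y = 5/(s^2 + 25) + (-2*s - 2).
Divide through and combine into a single rational function.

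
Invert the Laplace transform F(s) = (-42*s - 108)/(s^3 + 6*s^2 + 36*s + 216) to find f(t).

f(t) = -5*sin(6*t) - 2*cos(6*t) + 2*exp(-6*t)

Factor the denominator: s^3 + 6*s^2 + 36*s + 216 = (s + 6)*(s^2 + 36).
Partial fraction decomposition gives [2/(s + 6)] + [-2*s/(s^2 + 36)] + [-30/(s^2 + 36)].
Invert each term: 2/(s + 6) ↔ 2e^(-6t); -2·s/(s^2 + 36) ↔ -2cos(6t); -5·6/(s^2 + 36) ↔ -5sin(6t).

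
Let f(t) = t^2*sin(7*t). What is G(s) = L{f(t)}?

G(s) = 14*(3*s^2 - 49)/(s^2 + 49)^3

L{sin(7t)} = 7/(s^2 + 49).
Then apply L{t^2·g(t)} = (-1)^2 d^2/ds^2[H(s)] with H(s) = 7/(s^2 + 49):
differentiating 2 times and applying the sign gives 14*(3*s^2 - 49)/(s^2 + 49)^3.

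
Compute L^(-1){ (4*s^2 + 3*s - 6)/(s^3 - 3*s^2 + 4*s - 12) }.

Factor the denominator: s^3 - 3*s^2 + 4*s - 12 = (s - 3)*(s^2 + 4).
Partial fraction decomposition gives [3/(s - 3)] + [s/(s^2 + 4)] + [6/(s^2 + 4)].
Invert each term: 3/(s - 3) ↔ 3e^(3t); 1·s/(s^2 + 4) ↔ cos(2t); 3·2/(s^2 + 4) ↔ 3sin(2t).

3*exp(3*t) + 3*sin(2*t) + cos(2*t)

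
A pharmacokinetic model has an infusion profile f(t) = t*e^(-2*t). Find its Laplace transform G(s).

L{e^(-2t)} = 1/(s + 2).
Then apply L{t·g(t)} = -d/ds[H(s)] with H(s) = 1/(s + 2):
differentiating 1 time and applying the sign gives (s + 2)^(-2).

G(s) = (s + 2)^(-2)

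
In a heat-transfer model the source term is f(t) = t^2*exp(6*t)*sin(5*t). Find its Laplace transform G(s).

G(s) = 10*(3*s^2 - 36*s + 83)/(s^2 - 12*s + 61)^3

L{sin(5t)} = 5/(s^2 + 25).
Multiplying by e^(6t) shifts s → s - 6, so L{exp(6*t)*sin(5*t)} = 5/((s - 6)^2 + 25).
Then apply L{t^2·g(t)} = (-1)^2 d^2/ds^2[H(s)] with H(s) = 5/((s - 6)^2 + 25):
differentiating 2 times and applying the sign gives 10*(3*s^2 - 36*s + 83)/(s^2 - 12*s + 61)^3.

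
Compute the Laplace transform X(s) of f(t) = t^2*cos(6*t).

X(s) = 2*s*(s^2 - 108)/(s^2 + 36)^3

L{cos(6t)} = s/(s^2 + 36).
Then apply L{t^2·g(t)} = (-1)^2 d^2/ds^2[G(s)] with G(s) = s/(s^2 + 36):
differentiating 2 times and applying the sign gives 2*s*(s^2 - 108)/(s^2 + 36)^3.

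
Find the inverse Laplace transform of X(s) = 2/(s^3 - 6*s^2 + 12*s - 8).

Rewrite the denominator: s^3 - 6*s^2 + 12*s - 8 = (s - 2)^3.
The form in (s - 2) signals a first-shifting-theorem factor e^(2t).
Since L{t^2} = 2!/s^3 = 2/s^3, the inverse is t^2*exp(2*t).

t^2*exp(2*t)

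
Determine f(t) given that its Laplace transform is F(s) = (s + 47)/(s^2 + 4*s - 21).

Factor the denominator: s^2 + 4*s - 21 = (s - 3)*(s + 7).
Partial fraction decomposition gives [5/(s - 3)] + [-4/(s + 7)].
Invert each term: 5/(s - 3) ↔ 5e^(3t); -4/(s + 7) ↔ -4e^(-7t).

f(t) = 5*exp(3*t) - 4*exp(-7*t)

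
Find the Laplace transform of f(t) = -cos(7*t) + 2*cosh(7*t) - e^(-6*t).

-s/(s^2 + 49) + 2*s/(s^2 - 49) - 1/(s + 6)

The transform is linear, so treat each term independently.
(-1)·[L{cos(7t)} = s/(s^2 + 49)]; (-1)·[L{e^(-6t)} = 1/(s + 6)]; (2)·[L{cosh(7t)} = s/(s^2 - 49)].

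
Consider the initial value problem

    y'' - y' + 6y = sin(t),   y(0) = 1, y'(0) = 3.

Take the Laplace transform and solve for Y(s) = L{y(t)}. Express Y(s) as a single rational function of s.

Laplace-transform each side.
With L{y''} = s^2 Y - s·y(0) - y'(0) and L{y'} = sY - y(0), with y(0) = 1, y'(0) = 3: the LHS transforms to (s^2 - s + 6)Y - (s + 2).
The right side is L{sin(t)} = 1/(s^2 + 1).
So (s^2 - s + 6)Y = 1/(s^2 + 1) + (s + 2).
Solve for Y(s) and write it as one ratio of polynomials.

Y(s) = (s^3 + 2*s^2 + s + 3)/(s^4 - s^3 + 7*s^2 - s + 6)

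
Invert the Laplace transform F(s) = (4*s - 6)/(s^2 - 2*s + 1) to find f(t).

f(t) = -2*t*exp(t) + 4*exp(t)

Factor the denominator: s^2 - 2*s + 1 = (s - 1)^2.
Partial fraction decomposition gives [4/(s - 1)] + [-2/(s - 1)^2].
Invert each term: 4/(s - 1) ↔ 4e^(t); -2/(s - 1)^2 ↔ -2t·e^(t).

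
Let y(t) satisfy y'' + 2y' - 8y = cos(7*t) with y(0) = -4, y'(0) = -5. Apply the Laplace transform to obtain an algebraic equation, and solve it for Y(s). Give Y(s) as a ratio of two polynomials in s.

Take the Laplace transform of both sides.
Using L{y''} = s^2 Y - s·y(0) - y'(0) and L{y'} = sY - y(0), with y(0) = -4, y'(0) = -5, the left side becomes (s^2 + 2*s - 8)Y - (-4*s - 13).
The right side is L{cos(7*t)} = s/(s^2 + 49).
So (s^2 + 2*s - 8)Y = s/(s^2 + 49) + (-4*s - 13).
Solve for Y(s) and write it as one ratio of polynomials.

Y(s) = (-4*s^3 - 13*s^2 - 195*s - 637)/(s^4 + 2*s^3 + 41*s^2 + 98*s - 392)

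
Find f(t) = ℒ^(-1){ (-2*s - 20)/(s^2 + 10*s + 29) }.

f(t) = -5*exp(-5*t)*sin(2*t) - 2*exp(-5*t)*cos(2*t)

Complete the square in the denominator: s^2 + 10*s + 29 = (s + 5)^2 + 2^2.
Split the numerator to match: -2*s - 20 = -2·(s + 5) - 5·2.
Invert each term: -2·(s + 5)/((s + 5)^2 + 4) ↔ -2e^(-5t)cos(2t); -5·2/((s + 5)^2 + 4) ↔ -5e^(-5t)sin(2t).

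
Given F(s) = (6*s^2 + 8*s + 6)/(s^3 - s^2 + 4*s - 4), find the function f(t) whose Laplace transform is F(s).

Factor the denominator: s^3 - s^2 + 4*s - 4 = (s - 1)*(s^2 + 4).
Partial fraction decomposition gives [4/(s - 1)] + [2*s/(s^2 + 4)] + [10/(s^2 + 4)].
Invert each term: 4/(s - 1) ↔ 4e^(t); 2·s/(s^2 + 4) ↔ 2cos(2t); 5·2/(s^2 + 4) ↔ 5sin(2t).

f(t) = 4*exp(t) + 5*sin(2*t) + 2*cos(2*t)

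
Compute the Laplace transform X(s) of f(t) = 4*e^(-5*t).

L{4} = 4/s.
By the first shifting theorem, multiplying by e^(-5t) replaces s with s + 5.

X(s) = 4/(s + 5)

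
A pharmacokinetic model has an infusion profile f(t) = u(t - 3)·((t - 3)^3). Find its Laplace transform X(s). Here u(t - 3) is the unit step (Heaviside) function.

By the second shifting theorem, L{u(t - c)·g(t - c)} = e^(-cs)·G(s) with c = 3 and G(s) = L{g(t)}.
L{t^3} = 3!/s^4 = 6/s^4.

X(s) = 6*exp(-3*s)/s^4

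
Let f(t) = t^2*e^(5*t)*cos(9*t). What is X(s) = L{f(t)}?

L{cos(9t)} = s/(s^2 + 81).
Multiplying by e^(5t) shifts s → s - 5, so L{e^(5*t)*cos(9*t)} = (s - 5)/((s - 5)^2 + 81).
Then apply L{t^2·g(t)} = (-1)^2 d^2/ds^2[G(s)] with G(s) = (s - 5)/((s - 5)^2 + 81):
differentiating 2 times and applying the sign gives 2*(s - 5)*(s^2 - 10*s - 218)/(s^2 - 10*s + 106)^3.

X(s) = 2*(s - 5)*(s^2 - 10*s - 218)/(s^2 - 10*s + 106)^3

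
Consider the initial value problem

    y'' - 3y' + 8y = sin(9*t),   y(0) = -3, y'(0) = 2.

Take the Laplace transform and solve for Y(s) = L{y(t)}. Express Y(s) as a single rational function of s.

Y(s) = (-3*s^3 + 11*s^2 - 243*s + 900)/(s^4 - 3*s^3 + 89*s^2 - 243*s + 648)

Laplace-transform each side.
Using L{y''} = s^2 Y - s·y(0) - y'(0) and L{y'} = sY - y(0), with y(0) = -3, y'(0) = 2, the left side becomes (s^2 - 3*s + 8)Y - (-3*s + 11).
The right side is L{sin(9*t)} = 9/(s^2 + 81).
So (s^2 - 3*s + 8)Y = 9/(s^2 + 81) + (-3*s + 11).
Solve for Y(s) and write it as one ratio of polynomials.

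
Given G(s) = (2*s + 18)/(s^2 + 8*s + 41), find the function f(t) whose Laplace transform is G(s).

Complete the square in the denominator: s^2 + 8*s + 41 = (s + 4)^2 + 5^2.
Split the numerator to match: 2*s + 18 = 2·(s + 4) + 2·5.
Invert each term: 2·(s + 4)/((s + 4)^2 + 25) ↔ 2e^(-4t)cos(5t); 2·5/((s + 4)^2 + 25) ↔ 2e^(-4t)sin(5t).

f(t) = 2*exp(-4*t)*sin(5*t) + 2*exp(-4*t)*cos(5*t)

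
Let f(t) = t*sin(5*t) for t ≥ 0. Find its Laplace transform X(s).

X(s) = 10*s/(s^2 + 25)^2

L{sin(5t)} = 5/(s^2 + 25).
Then apply L{t·g(t)} = -d/ds[G(s)] with G(s) = 5/(s^2 + 25):
differentiating 1 time and applying the sign gives 10*s/(s^2 + 25)^2.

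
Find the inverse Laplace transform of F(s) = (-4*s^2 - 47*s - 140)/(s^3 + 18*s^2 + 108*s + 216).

-t^2*exp(-6*t) + t*exp(-6*t) - 4*exp(-6*t)

Factor the denominator: s^3 + 18*s^2 + 108*s + 216 = (s + 6)^3.
Partial fraction decomposition gives [-4/(s + 6)] + [(s + 6)^(-2)] + [-2/(s + 6)^3].
Invert each term: -4/(s + 6) ↔ -4e^(-6t); 1/(s + 6)^2 ↔ t·e^(-6t); -2/(s + 6)^3 ↔ (-1)t^2·e^(-6t).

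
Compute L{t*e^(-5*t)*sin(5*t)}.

L{sin(5t)} = 5/(s^2 + 25).
Multiplying by e^(-5t) shifts s → s + 5, so L{e^(-5*t)*sin(5*t)} = 5/((s + 5)^2 + 25).
Then apply L{t·g(t)} = -d/ds[G(s)] with G(s) = 5/((s + 5)^2 + 25):
differentiating 1 time and applying the sign gives 10*(s + 5)/(s^2 + 10*s + 50)^2.

10*(s + 5)/(s^2 + 10*s + 50)^2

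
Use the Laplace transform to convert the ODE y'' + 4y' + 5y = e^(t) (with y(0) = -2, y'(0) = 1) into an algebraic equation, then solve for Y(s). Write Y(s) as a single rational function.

Y(s) = (-2*s^2 - 5*s + 8)/(s^3 + 3*s^2 + s - 5)

Transform both sides with L{·}.
With L{y''} = s^2 Y - s·y(0) - y'(0) and L{y'} = sY - y(0), with y(0) = -2, y'(0) = 1: the LHS transforms to (s^2 + 4*s + 5)Y - (-2*s - 7).
The right side is L{e^(t)} = 1/(s - 1).
So (s^2 + 4*s + 5)Y = 1/(s - 1) + (-2*s - 7).
Isolate Y and clear denominators.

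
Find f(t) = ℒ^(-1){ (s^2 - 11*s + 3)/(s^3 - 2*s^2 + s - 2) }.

f(t) = -3*exp(2*t) - 3*sin(t) + 4*cos(t)

Factor the denominator: s^3 - 2*s^2 + s - 2 = (s - 2)*(s^2 + 1).
Partial fraction decomposition gives [-3/(s - 2)] + [4*s/(s^2 + 1)] + [-3/(s^2 + 1)].
Invert each term: -3/(s - 2) ↔ -3e^(2t); 4·s/(s^2 + 1) ↔ 4cos(t); -3·1/(s^2 + 1) ↔ -3sin(t).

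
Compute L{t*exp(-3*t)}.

L{e^(-3t)} = 1/(s + 3).
Then apply L{t·g(t)} = -d/ds[G(s)] with G(s) = 1/(s + 3):
differentiating 1 time and applying the sign gives (s + 3)^(-2).

(s + 3)^(-2)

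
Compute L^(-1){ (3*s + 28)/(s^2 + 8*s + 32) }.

4*exp(-4*t)*sin(4*t) + 3*exp(-4*t)*cos(4*t)

Complete the square in the denominator: s^2 + 8*s + 32 = (s + 4)^2 + 4^2.
Split the numerator to match: 3*s + 28 = 3·(s + 4) + 4·4.
Invert each term: 3·(s + 4)/((s + 4)^2 + 16) ↔ 3e^(-4t)cos(4t); 4·4/((s + 4)^2 + 16) ↔ 4e^(-4t)sin(4t).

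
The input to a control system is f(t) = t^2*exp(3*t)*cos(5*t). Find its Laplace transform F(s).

F(s) = 2*(s - 3)*(s^2 - 6*s - 66)/(s^2 - 6*s + 34)^3

L{cos(5t)} = s/(s^2 + 25).
Multiplying by e^(3t) shifts s → s - 3, so L{exp(3*t)*cos(5*t)} = (s - 3)/((s - 3)^2 + 25).
Then apply L{t^2·g(t)} = (-1)^2 d^2/ds^2[G(s)] with G(s) = (s - 3)/((s - 3)^2 + 25):
differentiating 2 times and applying the sign gives 2*(s - 3)*(s^2 - 6*s - 66)/(s^2 - 6*s + 34)^3.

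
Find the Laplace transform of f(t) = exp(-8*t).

L{1} = 1/s.
By the first shifting theorem, multiplying by e^(-8t) replaces s with s + 8.

1/(s + 8)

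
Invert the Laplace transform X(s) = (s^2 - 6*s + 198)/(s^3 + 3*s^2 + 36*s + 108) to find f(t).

Factor the denominator: s^3 + 3*s^2 + 36*s + 108 = (s + 3)*(s^2 + 36).
Partial fraction decomposition gives [5/(s + 3)] + [-4*s/(s^2 + 36)] + [6/(s^2 + 36)].
Invert each term: 5/(s + 3) ↔ 5e^(-3t); -4·s/(s^2 + 36) ↔ -4cos(6t); 1·6/(s^2 + 36) ↔ sin(6t).

f(t) = sin(6*t) - 4*cos(6*t) + 5*exp(-3*t)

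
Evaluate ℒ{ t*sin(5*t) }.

L{sin(5t)} = 5/(s^2 + 25).
Then apply L{t·g(t)} = -d/ds[G(s)] with G(s) = 5/(s^2 + 25):
differentiating 1 time and applying the sign gives 10*s/(s^2 + 25)^2.

10*s/(s^2 + 25)^2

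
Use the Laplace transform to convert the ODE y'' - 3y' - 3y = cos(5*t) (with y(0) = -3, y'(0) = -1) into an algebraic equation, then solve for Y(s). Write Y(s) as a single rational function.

Take the Laplace transform of both sides.
With L{y''} = s^2 Y - s·y(0) - y'(0) and L{y'} = sY - y(0), with y(0) = -3, y'(0) = -1: the LHS transforms to (s^2 - 3*s - 3)Y - (-3*s + 8).
The right side is L{cos(5*t)} = s/(s^2 + 25).
So (s^2 - 3*s - 3)Y = s/(s^2 + 25) + (-3*s + 8).
Solve for Y(s) and write it as one ratio of polynomials.

Y(s) = (-3*s^3 + 8*s^2 - 74*s + 200)/(s^4 - 3*s^3 + 22*s^2 - 75*s - 75)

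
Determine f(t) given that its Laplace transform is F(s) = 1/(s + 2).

f(t) = exp(-2*t)

Since L{e^(-2t)} = 1/(s + 2), the inverse is e^(-2*t).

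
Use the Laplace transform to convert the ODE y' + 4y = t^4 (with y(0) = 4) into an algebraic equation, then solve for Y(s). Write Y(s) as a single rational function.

Transform both sides with L{·}.
With L{y'} = sY - y(0) = sY - 4: the LHS transforms to (s + 4)Y - (4).
The right side is L{t^4} = 24/s^5.
So (s + 4)Y = 24/s^5 + (4).
Divide through and combine into a single rational function.

Y(s) = (4*s^5 + 24)/(s^6 + 4*s^5)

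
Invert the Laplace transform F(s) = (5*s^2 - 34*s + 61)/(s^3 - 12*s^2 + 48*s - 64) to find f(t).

Factor the denominator: s^3 - 12*s^2 + 48*s - 64 = (s - 4)^3.
Partial fraction decomposition gives [5/(s - 4)] + [6/(s - 4)^2] + [5/(s - 4)^3].
Invert each term: 5/(s - 4) ↔ 5e^(4t); 6/(s - 4)^2 ↔ 6t·e^(4t); 5/(s - 4)^3 ↔ (5/2)t^2·e^(4t).

f(t) = 5*t^2*exp(4*t)/2 + 6*t*exp(4*t) + 5*exp(4*t)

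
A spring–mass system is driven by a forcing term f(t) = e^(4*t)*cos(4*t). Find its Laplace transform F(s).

F(s) = (s - 4)/((s - 4)^2 + 16)

L{cos(4t)} = s/(s^2 + 16).
By the first shifting theorem, multiplying by e^(4t) replaces s with s - 4.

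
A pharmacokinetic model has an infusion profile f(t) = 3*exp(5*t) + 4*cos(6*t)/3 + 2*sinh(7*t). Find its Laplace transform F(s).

By linearity of the Laplace transform, transform each term separately.
(3)·[L{e^(5t)} = 1/(s - 5)]; (2)·[L{sinh(7t)} = 7/(s^2 - 49)]; (4/3)·[L{cos(6t)} = s/(s^2 + 36)].

F(s) = 4*s/(3*(s^2 + 36)) + 14/(s^2 - 49) + 3/(s - 5)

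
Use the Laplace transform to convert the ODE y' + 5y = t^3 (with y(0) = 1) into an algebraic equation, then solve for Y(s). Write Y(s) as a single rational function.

Y(s) = (s^4 + 6)/(s^5 + 5*s^4)

Laplace-transform each side.
Using L{y'} = sY - y(0) = sY - 1, the left side becomes (s + 5)Y - (1).
The right side is L{t^3} = 6/s^4.
So (s + 5)Y = 6/s^4 + (1).
Isolate Y and clear denominators.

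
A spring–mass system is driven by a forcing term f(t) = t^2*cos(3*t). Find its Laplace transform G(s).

G(s) = 2*s*(s^2 - 27)/(s^2 + 9)^3

L{cos(3t)} = s/(s^2 + 9).
Then apply L{t^2·g(t)} = (-1)^2 d^2/ds^2[H(s)] with H(s) = s/(s^2 + 9):
differentiating 2 times and applying the sign gives 2*s*(s^2 - 27)/(s^2 + 9)^3.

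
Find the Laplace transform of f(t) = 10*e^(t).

10/(s - 1)

L{10} = 10/s.
By the first shifting theorem, multiplying by e^(t) replaces s with s - 1.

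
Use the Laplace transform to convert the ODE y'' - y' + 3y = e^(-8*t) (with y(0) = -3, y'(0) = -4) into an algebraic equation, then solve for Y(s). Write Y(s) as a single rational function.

Y(s) = (-3*s^2 - 25*s - 7)/(s^3 + 7*s^2 - 5*s + 24)

Take the Laplace transform of both sides.
Using L{y''} = s^2 Y - s·y(0) - y'(0) and L{y'} = sY - y(0), with y(0) = -3, y'(0) = -4, the left side becomes (s^2 - s + 3)Y - (-3*s - 1).
The right side is L{e^(-8*t)} = 1/(s + 8).
So (s^2 - s + 3)Y = 1/(s + 8) + (-3*s - 1).
Divide through and combine into a single rational function.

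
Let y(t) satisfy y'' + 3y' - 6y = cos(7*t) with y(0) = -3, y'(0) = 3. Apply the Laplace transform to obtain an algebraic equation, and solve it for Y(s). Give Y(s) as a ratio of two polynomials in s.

Y(s) = (-3*s^3 - 6*s^2 - 146*s - 294)/(s^4 + 3*s^3 + 43*s^2 + 147*s - 294)

Take the Laplace transform of both sides.
The derivative rules (L{y''} = s^2 Y - s·y(0) - y'(0) and L{y'} = sY - y(0), with y(0) = -3, y'(0) = 3) turn the left side into (s^2 + 3*s - 6)Y - (-3*s - 6).
The right side is L{cos(7*t)} = s/(s^2 + 49).
So (s^2 + 3*s - 6)Y = s/(s^2 + 49) + (-3*s - 6).
Divide through and combine into a single rational function.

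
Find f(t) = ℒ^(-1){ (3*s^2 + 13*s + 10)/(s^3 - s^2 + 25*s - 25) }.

Factor the denominator: s^3 - s^2 + 25*s - 25 = (s - 1)*(s^2 + 25).
Partial fraction decomposition gives [1/(s - 1)] + [2*s/(s^2 + 25)] + [15/(s^2 + 25)].
Invert each term: 1/(s - 1) ↔ e^(t); 2·s/(s^2 + 25) ↔ 2cos(5t); 3·5/(s^2 + 25) ↔ 3sin(5t).

f(t) = exp(t) + 3*sin(5*t) + 2*cos(5*t)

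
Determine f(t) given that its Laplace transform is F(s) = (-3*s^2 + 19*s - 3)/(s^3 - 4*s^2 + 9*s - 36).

Factor the denominator: s^3 - 4*s^2 + 9*s - 36 = (s - 4)*(s^2 + 9).
Partial fraction decomposition gives [1/(s - 4)] + [-4*s/(s^2 + 9)] + [3/(s^2 + 9)].
Invert each term: 1/(s - 4) ↔ e^(4t); -4·s/(s^2 + 9) ↔ -4cos(3t); 1·3/(s^2 + 9) ↔ sin(3t).

f(t) = exp(4*t) + sin(3*t) - 4*cos(3*t)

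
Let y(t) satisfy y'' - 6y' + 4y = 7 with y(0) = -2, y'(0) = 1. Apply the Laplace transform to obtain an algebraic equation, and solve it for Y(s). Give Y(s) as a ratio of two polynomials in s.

Y(s) = (-2*s^2 + 13*s + 7)/(s^3 - 6*s^2 + 4*s)

Apply the Laplace transform to the equation.
Using L{y''} = s^2 Y - s·y(0) - y'(0) and L{y'} = sY - y(0), with y(0) = -2, y'(0) = 1, the left side becomes (s^2 - 6*s + 4)Y - (-2*s + 13).
The right side is L{7} = 7/s.
So (s^2 - 6*s + 4)Y = 7/s + (-2*s + 13).
Solve for Y(s) and write it as one ratio of polynomials.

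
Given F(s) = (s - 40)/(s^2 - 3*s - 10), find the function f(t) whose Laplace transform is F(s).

Factor the denominator: s^2 - 3*s - 10 = (s - 5)*(s + 2).
Partial fraction decomposition gives [6/(s + 2)] + [-5/(s - 5)].
Invert each term: 6/(s + 2) ↔ 6e^(-2t); -5/(s - 5) ↔ -5e^(5t).

f(t) = -5*exp(5*t) + 6*exp(-2*t)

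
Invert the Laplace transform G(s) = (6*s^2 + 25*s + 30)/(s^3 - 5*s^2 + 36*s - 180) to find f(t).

Factor the denominator: s^3 - 5*s^2 + 36*s - 180 = (s - 5)*(s^2 + 36).
Partial fraction decomposition gives [5/(s - 5)] + [s/(s^2 + 36)] + [30/(s^2 + 36)].
Invert each term: 5/(s - 5) ↔ 5e^(5t); 1·s/(s^2 + 36) ↔ cos(6t); 5·6/(s^2 + 36) ↔ 5sin(6t).

f(t) = 5*exp(5*t) + 5*sin(6*t) + cos(6*t)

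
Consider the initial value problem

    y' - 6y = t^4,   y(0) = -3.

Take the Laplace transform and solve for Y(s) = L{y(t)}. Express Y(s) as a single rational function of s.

Laplace-transform each side.
The derivative rules (L{y'} = sY - y(0) = sY - (-3)) turn the left side into (s - 6)Y - (-3).
The right side is L{t^4} = 24/s^5.
So (s - 6)Y = 24/s^5 + (-3).
Solve for Y(s) and write it as one ratio of polynomials.

Y(s) = (-3*s^5 + 24)/(s^6 - 6*s^5)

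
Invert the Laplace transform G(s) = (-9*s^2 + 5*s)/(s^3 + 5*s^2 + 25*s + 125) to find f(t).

f(t) = 5*sin(5*t) - 4*cos(5*t) - 5*exp(-5*t)

Factor the denominator: s^3 + 5*s^2 + 25*s + 125 = (s + 5)*(s^2 + 25).
Partial fraction decomposition gives [-5/(s + 5)] + [-4*s/(s^2 + 25)] + [25/(s^2 + 25)].
Invert each term: -5/(s + 5) ↔ -5e^(-5t); -4·s/(s^2 + 25) ↔ -4cos(5t); 5·5/(s^2 + 25) ↔ 5sin(5t).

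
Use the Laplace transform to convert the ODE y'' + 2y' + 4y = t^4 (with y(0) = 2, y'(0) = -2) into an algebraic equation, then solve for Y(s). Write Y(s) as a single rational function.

Laplace-transform each side.
With L{y''} = s^2 Y - s·y(0) - y'(0) and L{y'} = sY - y(0), with y(0) = 2, y'(0) = -2: the LHS transforms to (s^2 + 2*s + 4)Y - (2*s + 2).
The right side is L{t^4} = 24/s^5.
So (s^2 + 2*s + 4)Y = 24/s^5 + (2*s + 2).
Divide through and combine into a single rational function.

Y(s) = (2*s^6 + 2*s^5 + 24)/(s^7 + 2*s^6 + 4*s^5)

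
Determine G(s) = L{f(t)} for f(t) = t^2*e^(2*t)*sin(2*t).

G(s) = 4*(3*s^2 - 12*s + 8)/(s^2 - 4*s + 8)^3

L{sin(2t)} = 2/(s^2 + 4).
Multiplying by e^(2t) shifts s → s - 2, so L{e^(2*t)*sin(2*t)} = 2/((s - 2)^2 + 4).
Then apply L{t^2·g(t)} = (-1)^2 d^2/ds^2[H(s)] with H(s) = 2/((s - 2)^2 + 4):
differentiating 2 times and applying the sign gives 4*(3*s^2 - 12*s + 8)/(s^2 - 4*s + 8)^3.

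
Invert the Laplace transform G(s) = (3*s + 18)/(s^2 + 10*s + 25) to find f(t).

f(t) = 3*t*exp(-5*t) + 3*exp(-5*t)

Factor the denominator: s^2 + 10*s + 25 = (s + 5)^2.
Partial fraction decomposition gives [3/(s + 5)] + [3/(s + 5)^2].
Invert each term: 3/(s + 5) ↔ 3e^(-5t); 3/(s + 5)^2 ↔ 3t·e^(-5t).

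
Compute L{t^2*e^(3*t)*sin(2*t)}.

4*(3*s^2 - 18*s + 23)/(s^2 - 6*s + 13)^3

L{sin(2t)} = 2/(s^2 + 4).
Multiplying by e^(3t) shifts s → s - 3, so L{e^(3*t)*sin(2*t)} = 2/((s - 3)^2 + 4).
Then apply L{t^2·g(t)} = (-1)^2 d^2/ds^2[H(s)] with H(s) = 2/((s - 3)^2 + 4):
differentiating 2 times and applying the sign gives 4*(3*s^2 - 18*s + 23)/(s^2 - 6*s + 13)^3.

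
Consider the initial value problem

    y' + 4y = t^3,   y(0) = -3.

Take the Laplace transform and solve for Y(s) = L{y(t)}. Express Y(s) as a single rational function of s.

Apply the Laplace transform to the equation.
The derivative rules (L{y'} = sY - y(0) = sY - (-3)) turn the left side into (s + 4)Y - (-3).
The right side is L{t^3} = 6/s^4.
So (s + 4)Y = 6/s^4 + (-3).
Isolate Y and clear denominators.

Y(s) = (-3*s^4 + 6)/(s^5 + 4*s^4)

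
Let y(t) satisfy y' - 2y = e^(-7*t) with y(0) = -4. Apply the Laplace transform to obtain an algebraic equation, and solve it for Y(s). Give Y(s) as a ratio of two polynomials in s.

Laplace-transform each side.
Using L{y'} = sY - y(0) = sY - (-4), the left side becomes (s - 2)Y - (-4).
The right side is L{e^(-7*t)} = 1/(s + 7).
So (s - 2)Y = 1/(s + 7) + (-4).
Divide through and combine into a single rational function.

Y(s) = (-4*s - 27)/(s^2 + 5*s - 14)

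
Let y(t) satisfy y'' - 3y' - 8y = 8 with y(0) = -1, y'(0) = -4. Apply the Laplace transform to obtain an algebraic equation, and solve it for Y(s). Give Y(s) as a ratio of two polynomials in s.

Transform both sides with L{·}.
Using L{y''} = s^2 Y - s·y(0) - y'(0) and L{y'} = sY - y(0), with y(0) = -1, y'(0) = -4, the left side becomes (s^2 - 3*s - 8)Y - (-s - 1).
The right side is L{8} = 8/s.
So (s^2 - 3*s - 8)Y = 8/s + (-s - 1).
Solve for Y(s) and write it as one ratio of polynomials.

Y(s) = (-s^2 - s + 8)/(s^3 - 3*s^2 - 8*s)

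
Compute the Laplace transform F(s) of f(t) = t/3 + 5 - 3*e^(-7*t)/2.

F(s) = -3/(2*(s + 7)) + 5/s + 1/(3*s^2)

The transform is linear, so treat each term independently.
(-3/2)·[L{e^(-7t)} = 1/(s + 7)]; L{5} = 5/s; (1/3)·[L{t} = 1!/s^2 = 1/s^2].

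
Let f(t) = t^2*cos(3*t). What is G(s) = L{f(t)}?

L{cos(3t)} = s/(s^2 + 9).
Then apply L{t^2·g(t)} = (-1)^2 d^2/ds^2[H(s)] with H(s) = s/(s^2 + 9):
differentiating 2 times and applying the sign gives 2*s*(s^2 - 27)/(s^2 + 9)^3.

G(s) = 2*s*(s^2 - 27)/(s^2 + 9)^3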